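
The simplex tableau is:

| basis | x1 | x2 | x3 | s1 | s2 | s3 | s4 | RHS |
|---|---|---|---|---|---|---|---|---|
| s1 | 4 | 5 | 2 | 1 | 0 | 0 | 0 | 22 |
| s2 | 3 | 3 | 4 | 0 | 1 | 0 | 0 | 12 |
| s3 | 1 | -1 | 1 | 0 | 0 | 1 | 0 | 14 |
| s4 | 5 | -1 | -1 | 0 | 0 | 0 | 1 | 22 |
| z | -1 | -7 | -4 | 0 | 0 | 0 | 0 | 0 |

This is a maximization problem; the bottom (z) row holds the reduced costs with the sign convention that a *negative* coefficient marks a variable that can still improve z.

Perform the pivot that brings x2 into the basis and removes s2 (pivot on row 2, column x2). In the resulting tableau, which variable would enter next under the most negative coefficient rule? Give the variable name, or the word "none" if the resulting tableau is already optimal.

none

Pivot element 3. New z-row = old z-row − (-7)·(row 2/3).
Updated z-row coefficients: x1: 6, x2: 0, x3: 16/3, s1: 0, s2: 7/3, s3: 0, s4: 0.
No coefficient is strictly negative; the tableau after this pivot is optimal.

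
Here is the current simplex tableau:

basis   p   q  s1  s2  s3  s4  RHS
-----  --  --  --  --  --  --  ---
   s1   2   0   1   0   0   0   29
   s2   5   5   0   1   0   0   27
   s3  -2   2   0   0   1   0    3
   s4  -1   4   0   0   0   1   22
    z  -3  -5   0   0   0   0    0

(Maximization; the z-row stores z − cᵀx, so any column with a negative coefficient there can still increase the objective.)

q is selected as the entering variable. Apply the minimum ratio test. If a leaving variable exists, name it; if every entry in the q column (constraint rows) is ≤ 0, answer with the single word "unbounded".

s3

Ratios: row 1 (s1): entry 0 ≤ 0, skip; row 2 (s2): 27/5 = 27/5; row 3 (s3): 3/2 = 3/2; row 4 (s4): 22/4 = 11/2.
Minimum ratio is in the s3 row, so s3 leaves.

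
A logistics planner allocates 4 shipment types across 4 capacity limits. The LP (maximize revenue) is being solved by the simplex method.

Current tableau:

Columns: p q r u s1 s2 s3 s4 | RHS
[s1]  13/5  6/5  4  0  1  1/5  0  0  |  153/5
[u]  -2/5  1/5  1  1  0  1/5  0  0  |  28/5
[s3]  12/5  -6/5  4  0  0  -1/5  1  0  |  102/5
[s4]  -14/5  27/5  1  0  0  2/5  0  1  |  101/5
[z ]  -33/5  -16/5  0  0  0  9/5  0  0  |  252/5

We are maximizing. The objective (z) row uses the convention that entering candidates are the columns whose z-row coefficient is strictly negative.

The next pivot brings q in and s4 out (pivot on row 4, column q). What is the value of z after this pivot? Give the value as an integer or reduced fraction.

1684/27

Minimum ratio for q: (101/5)/(27/5) = 101/27.
z changes by −(z-row coeff of q)·ratio = −(-16/5)·(101/27) = 1616/135.
New z = 252/5 + (1616/135) = 1684/27.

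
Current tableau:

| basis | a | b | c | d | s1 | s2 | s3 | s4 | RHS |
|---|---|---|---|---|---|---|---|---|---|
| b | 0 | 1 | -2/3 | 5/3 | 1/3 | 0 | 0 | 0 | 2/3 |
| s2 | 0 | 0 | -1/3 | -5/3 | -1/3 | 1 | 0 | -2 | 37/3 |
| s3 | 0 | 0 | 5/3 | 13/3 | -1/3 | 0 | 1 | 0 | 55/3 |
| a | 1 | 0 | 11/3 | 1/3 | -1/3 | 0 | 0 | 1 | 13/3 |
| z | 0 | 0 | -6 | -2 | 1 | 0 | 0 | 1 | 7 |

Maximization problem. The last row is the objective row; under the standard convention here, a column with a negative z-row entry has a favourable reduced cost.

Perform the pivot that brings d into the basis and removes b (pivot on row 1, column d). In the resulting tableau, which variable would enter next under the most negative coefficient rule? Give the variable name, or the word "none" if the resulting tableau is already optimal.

Pivot element 5/3. New z-row = old z-row − (-2)·(row 1/(5/3)).
Updated z-row coefficients: a: 0, b: 6/5, c: -34/5, d: 0, s1: 7/5, s2: 0, s3: 0, s4: 1.
The most negative is -34/5 in column c, so c would enter next.

c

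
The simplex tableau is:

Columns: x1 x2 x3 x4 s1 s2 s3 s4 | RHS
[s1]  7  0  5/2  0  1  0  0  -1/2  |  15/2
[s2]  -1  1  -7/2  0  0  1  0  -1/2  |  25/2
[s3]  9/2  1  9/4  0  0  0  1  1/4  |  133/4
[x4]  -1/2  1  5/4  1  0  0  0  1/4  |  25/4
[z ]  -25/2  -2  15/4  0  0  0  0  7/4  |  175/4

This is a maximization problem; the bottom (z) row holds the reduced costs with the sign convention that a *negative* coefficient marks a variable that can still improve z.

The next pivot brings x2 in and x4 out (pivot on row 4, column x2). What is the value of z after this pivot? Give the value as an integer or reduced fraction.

Minimum ratio for x2: (25/4)/1 = 25/4.
z changes by −(z-row coeff of x2)·ratio = −(-2)·(25/4) = 25/2.
New z = 175/4 + (25/2) = 225/4.

225/4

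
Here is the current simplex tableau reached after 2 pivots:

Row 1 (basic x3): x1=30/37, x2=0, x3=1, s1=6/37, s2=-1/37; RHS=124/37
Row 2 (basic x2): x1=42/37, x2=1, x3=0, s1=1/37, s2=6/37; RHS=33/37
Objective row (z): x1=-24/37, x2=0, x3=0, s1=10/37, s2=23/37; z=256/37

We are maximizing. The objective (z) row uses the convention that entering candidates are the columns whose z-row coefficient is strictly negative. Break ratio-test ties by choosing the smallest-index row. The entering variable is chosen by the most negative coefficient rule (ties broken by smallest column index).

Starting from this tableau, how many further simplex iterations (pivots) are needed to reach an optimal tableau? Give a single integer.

pivot: x1 in, x2 out → z = 52/7
No improving column remains; optimal.

1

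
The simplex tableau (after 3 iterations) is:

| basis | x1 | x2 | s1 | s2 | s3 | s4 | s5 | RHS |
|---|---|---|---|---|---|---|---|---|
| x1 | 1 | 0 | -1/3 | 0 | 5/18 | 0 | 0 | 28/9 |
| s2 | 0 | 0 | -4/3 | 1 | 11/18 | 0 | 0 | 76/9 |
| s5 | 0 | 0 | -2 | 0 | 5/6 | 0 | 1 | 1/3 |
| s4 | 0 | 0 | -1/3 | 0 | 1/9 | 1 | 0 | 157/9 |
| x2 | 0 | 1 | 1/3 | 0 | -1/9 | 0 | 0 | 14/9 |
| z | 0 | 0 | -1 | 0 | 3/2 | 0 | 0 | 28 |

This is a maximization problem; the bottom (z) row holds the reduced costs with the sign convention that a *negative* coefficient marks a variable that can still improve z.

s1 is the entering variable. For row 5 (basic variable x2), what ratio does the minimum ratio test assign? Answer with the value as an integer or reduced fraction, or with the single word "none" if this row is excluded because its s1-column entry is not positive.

14/3

Ratio = RHS / (s1 entry) = (14/9) / (1/3) = 14/3.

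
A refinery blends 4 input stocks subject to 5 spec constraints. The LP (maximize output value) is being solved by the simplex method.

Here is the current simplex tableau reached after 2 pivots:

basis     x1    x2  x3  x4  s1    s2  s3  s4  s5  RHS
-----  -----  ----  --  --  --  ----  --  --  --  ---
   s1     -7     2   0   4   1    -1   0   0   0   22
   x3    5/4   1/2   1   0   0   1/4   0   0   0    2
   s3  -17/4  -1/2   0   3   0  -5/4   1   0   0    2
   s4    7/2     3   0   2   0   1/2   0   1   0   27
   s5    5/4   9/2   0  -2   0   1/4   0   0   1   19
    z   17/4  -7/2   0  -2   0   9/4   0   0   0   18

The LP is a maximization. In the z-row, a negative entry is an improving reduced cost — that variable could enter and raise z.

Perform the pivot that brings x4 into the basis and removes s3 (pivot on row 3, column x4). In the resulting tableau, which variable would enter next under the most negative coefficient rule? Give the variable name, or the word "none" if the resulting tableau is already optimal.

x2

Pivot element 3. New z-row = old z-row − (-2)·(row 3/3).
Updated z-row coefficients: x1: 17/12, x2: -23/6, x3: 0, x4: 0, s1: 0, s2: 17/12, s3: 2/3, s4: 0, s5: 0.
The most negative is -23/6 in column x2, so x2 would enter next.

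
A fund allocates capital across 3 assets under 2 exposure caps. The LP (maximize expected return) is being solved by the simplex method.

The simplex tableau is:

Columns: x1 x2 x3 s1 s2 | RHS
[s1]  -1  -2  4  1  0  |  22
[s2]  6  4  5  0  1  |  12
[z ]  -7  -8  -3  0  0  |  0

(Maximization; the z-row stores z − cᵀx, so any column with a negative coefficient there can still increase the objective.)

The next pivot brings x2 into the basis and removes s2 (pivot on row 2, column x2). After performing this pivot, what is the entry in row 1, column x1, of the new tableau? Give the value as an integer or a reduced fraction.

2

Pivot element is row 2, column x2: 4.
Normalize row 2: new (row 2, x1) = 6/4 = 3/2.
row 1 ← row 1 − (-2)·(new row 2): -1 − (-2)·(3/2) = 2.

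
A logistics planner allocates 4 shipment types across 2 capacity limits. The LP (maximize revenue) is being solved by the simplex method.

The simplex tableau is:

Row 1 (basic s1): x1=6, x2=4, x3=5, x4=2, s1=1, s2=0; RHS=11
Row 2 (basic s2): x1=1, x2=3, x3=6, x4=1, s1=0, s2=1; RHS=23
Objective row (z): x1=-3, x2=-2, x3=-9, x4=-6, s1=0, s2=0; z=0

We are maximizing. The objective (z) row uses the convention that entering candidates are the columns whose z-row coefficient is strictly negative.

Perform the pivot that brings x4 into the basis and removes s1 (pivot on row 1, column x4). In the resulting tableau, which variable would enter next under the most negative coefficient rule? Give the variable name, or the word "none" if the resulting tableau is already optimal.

none

Pivot element 2. New z-row = old z-row − (-6)·(row 1/2).
Updated z-row coefficients: x1: 15, x2: 10, x3: 6, x4: 0, s1: 3, s2: 0.
No coefficient is strictly negative; the tableau after this pivot is optimal.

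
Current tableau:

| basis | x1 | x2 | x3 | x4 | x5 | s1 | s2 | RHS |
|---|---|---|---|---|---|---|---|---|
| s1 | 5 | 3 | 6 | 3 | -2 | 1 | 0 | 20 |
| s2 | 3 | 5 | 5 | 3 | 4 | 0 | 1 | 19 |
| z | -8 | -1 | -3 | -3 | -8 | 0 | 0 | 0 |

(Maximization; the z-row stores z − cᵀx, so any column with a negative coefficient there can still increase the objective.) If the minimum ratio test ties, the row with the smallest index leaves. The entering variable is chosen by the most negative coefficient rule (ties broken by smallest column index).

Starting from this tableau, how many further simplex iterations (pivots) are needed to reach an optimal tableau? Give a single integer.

pivot: x1 in, s1 out → z = 32
pivot: x5 in, s2 out → z = 612/13
No improving column remains; optimal.

2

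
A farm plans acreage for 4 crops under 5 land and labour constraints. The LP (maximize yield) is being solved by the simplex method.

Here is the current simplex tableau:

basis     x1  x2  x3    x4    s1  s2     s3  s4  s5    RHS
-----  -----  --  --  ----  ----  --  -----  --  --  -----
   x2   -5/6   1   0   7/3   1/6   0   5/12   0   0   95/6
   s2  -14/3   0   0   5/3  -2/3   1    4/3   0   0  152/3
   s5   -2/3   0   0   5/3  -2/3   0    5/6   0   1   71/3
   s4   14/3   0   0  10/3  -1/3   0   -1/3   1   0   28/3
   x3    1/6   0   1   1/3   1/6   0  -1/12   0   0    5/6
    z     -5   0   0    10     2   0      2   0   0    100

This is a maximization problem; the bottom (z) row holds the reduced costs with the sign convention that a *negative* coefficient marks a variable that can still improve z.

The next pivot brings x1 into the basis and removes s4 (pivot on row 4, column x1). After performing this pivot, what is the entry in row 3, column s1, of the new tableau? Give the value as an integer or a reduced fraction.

Pivot element is row 4, column x1: 14/3.
Normalize row 4: new (row 4, s1) = (-1/3)/(14/3) = -1/14.
row 3 ← row 3 − (-2/3)·(new row 4): -2/3 − (-2/3)·(-1/14) = -5/7.

-5/7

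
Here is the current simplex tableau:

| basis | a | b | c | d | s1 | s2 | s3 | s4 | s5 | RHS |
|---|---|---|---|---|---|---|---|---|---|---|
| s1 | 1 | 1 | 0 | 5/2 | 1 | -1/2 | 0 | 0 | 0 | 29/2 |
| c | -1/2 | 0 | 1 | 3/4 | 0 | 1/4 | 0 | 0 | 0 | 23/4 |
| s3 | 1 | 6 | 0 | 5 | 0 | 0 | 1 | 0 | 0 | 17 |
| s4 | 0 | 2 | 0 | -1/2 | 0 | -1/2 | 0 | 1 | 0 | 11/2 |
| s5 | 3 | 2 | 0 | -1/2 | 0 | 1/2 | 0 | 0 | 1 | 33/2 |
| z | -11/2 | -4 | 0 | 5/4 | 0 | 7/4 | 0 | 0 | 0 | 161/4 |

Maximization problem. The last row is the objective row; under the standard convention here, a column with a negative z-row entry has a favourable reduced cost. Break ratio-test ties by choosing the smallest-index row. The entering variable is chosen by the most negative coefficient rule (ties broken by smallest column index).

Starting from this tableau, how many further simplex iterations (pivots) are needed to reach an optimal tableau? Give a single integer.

pivot: a in, s5 out → z = 141/2
pivot: b in, s3 out → z = 2279/32
No improving column remains; optimal.

2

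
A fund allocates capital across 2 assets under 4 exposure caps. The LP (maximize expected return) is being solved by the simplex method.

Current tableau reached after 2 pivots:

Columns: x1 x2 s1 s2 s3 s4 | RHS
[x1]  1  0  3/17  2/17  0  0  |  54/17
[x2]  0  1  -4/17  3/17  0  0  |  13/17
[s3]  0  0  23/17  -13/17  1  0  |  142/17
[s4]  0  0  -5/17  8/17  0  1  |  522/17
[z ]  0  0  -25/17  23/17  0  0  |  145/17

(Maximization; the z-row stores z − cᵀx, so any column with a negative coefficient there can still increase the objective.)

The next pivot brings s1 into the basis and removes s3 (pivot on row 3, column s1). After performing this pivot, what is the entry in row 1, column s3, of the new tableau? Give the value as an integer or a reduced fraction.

-3/23

Pivot element is row 3, column s1: 23/17.
Normalize row 3: new (row 3, s3) = 1/(23/17) = 17/23.
row 1 ← row 1 − (3/17)·(new row 3): 0 − (3/17)·(17/23) = -3/23.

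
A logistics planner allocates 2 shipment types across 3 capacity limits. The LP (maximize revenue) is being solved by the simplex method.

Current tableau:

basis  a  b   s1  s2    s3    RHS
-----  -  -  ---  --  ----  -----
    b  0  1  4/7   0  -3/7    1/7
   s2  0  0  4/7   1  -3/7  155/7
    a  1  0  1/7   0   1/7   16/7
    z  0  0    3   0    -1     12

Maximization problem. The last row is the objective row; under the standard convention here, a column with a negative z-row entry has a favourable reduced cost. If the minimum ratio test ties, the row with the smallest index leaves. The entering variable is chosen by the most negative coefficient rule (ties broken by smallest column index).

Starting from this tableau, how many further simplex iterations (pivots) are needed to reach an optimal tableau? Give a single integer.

pivot: s3 in, a out → z = 28
No improving column remains; optimal.

1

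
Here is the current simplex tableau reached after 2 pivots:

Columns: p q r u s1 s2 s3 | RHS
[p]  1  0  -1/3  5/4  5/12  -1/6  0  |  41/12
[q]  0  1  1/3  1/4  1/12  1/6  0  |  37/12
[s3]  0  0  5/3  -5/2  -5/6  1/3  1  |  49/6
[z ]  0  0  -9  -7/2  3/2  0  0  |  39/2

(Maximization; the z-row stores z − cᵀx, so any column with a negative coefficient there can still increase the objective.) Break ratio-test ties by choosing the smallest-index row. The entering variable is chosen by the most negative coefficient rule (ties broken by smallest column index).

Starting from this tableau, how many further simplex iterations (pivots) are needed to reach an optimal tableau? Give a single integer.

pivot: r in, s3 out → z = 318/5
pivot: u in, q out → z = 1447/15
No improving column remains; optimal.

2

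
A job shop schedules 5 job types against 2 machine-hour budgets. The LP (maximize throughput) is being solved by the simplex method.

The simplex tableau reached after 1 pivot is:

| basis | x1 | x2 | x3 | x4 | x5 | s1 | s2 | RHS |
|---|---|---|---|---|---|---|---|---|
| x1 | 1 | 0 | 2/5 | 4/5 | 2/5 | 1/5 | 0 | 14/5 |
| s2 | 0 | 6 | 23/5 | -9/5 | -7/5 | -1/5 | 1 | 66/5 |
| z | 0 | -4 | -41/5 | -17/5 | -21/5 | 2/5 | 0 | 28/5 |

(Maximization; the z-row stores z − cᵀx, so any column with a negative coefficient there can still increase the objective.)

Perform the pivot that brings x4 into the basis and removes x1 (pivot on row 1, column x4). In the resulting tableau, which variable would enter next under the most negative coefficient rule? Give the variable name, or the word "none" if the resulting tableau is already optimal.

x3

Pivot element 4/5. New z-row = old z-row − (-17/5)·(row 1/(4/5)).
Updated z-row coefficients: x1: 17/4, x2: -4, x3: -13/2, x4: 0, x5: -5/2, s1: 5/4, s2: 0.
The most negative is -13/2 in column x3, so x3 would enter next.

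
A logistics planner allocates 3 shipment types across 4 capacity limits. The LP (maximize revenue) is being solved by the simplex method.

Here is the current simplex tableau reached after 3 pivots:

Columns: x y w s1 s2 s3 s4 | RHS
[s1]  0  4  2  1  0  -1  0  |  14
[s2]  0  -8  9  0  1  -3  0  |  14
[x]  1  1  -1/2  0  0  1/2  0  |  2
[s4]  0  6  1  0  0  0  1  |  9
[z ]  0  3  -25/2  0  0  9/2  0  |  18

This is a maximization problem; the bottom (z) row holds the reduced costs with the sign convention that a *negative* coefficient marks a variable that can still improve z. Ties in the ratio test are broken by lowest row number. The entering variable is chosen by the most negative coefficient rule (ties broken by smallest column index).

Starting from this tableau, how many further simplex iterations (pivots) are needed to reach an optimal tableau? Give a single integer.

pivot: w in, s2 out → z = 337/9
pivot: y in, s4 out → z = 2865/62
No improving column remains; optimal.

2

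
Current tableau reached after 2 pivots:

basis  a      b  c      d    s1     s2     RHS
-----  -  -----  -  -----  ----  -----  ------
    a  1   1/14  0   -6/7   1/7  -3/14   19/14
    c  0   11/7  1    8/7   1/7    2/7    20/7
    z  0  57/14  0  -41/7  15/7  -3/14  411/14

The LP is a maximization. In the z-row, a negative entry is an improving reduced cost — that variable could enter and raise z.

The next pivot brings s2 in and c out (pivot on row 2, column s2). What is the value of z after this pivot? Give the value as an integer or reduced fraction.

63/2

Minimum ratio for s2: (20/7)/(2/7) = 10.
z changes by −(z-row coeff of s2)·ratio = −(-3/14)·10 = 15/7.
New z = 411/14 + (15/7) = 63/2.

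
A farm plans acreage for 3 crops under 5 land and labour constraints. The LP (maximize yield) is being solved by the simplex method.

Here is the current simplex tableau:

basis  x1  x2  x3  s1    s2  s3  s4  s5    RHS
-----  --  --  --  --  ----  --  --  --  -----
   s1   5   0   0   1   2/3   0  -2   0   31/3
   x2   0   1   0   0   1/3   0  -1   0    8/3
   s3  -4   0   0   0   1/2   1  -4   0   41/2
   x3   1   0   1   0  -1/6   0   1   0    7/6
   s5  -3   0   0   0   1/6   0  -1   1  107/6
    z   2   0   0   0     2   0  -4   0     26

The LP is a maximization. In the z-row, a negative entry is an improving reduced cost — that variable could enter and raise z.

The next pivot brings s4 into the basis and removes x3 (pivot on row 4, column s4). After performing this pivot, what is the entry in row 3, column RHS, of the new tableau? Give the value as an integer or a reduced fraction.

Pivot element is row 4, column s4: 1.
Normalize row 4: new (row 4, RHS) = (7/6)/1 = 7/6.
row 3 ← row 3 − (-4)·(new row 4): 41/2 − (-4)·(7/6) = 151/6.

151/6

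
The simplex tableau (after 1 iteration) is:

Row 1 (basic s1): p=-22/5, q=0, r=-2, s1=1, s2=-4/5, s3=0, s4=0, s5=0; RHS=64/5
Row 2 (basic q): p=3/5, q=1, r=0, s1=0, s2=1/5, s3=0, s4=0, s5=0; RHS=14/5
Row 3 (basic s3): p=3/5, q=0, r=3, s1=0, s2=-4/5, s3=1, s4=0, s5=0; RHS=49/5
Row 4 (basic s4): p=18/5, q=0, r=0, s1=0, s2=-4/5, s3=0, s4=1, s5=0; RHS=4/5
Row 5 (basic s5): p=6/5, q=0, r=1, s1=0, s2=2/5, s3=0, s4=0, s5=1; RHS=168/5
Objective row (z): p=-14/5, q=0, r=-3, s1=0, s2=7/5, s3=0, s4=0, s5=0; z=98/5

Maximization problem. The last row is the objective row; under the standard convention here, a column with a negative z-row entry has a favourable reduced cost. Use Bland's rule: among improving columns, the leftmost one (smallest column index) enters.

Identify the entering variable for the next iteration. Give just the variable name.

Objective-row coefficients: p: -14/5, q: 0, r: -3, s1: 0, s2: 7/5, s3: 0, s4: 0, s5: 0.
Improving columns: p, r. Bland's rule picks the smallest column index → p.

p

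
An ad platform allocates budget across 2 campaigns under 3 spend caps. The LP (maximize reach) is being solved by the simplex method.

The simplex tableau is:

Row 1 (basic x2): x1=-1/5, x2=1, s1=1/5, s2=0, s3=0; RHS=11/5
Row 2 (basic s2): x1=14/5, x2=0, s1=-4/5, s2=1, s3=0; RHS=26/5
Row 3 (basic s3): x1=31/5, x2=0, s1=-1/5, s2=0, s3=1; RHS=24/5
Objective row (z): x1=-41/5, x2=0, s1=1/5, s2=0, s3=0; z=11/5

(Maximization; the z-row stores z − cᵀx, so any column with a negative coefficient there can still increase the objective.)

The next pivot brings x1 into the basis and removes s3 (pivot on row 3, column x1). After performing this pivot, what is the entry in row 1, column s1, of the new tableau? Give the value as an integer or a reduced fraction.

6/31

Pivot element is row 3, column x1: 31/5.
Normalize row 3: new (row 3, s1) = (-1/5)/(31/5) = -1/31.
row 1 ← row 1 − (-1/5)·(new row 3): 1/5 − (-1/5)·(-1/31) = 6/31.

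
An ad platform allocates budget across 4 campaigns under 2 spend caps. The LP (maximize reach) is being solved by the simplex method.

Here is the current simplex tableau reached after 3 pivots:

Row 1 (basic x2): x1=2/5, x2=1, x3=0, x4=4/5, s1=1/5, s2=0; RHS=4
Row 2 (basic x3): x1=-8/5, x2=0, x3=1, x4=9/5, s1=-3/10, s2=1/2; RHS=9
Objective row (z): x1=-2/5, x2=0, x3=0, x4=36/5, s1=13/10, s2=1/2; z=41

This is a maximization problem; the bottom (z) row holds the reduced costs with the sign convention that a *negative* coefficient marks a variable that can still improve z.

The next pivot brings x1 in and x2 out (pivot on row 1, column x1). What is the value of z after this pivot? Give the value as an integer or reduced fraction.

45

Minimum ratio for x1: 4/(2/5) = 10.
z changes by −(z-row coeff of x1)·ratio = −(-2/5)·10 = 4.
New z = 41 + 4 = 45.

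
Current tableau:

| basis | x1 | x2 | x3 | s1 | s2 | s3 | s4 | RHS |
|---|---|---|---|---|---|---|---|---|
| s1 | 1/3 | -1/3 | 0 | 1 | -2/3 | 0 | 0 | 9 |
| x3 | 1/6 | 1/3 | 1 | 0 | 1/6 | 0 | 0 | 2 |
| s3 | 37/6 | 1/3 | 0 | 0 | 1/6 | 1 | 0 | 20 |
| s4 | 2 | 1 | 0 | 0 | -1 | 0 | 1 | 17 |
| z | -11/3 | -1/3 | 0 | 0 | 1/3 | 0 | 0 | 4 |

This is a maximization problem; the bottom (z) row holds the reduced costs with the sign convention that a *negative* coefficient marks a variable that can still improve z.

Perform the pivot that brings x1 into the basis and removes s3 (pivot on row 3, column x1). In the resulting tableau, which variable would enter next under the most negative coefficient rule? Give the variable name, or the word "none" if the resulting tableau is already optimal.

x2

Pivot element 37/6. New z-row = old z-row − (-11/3)·(row 3/(37/6)).
Updated z-row coefficients: x1: 0, x2: -5/37, x3: 0, s1: 0, s2: 16/37, s3: 22/37, s4: 0.
The most negative is -5/37 in column x2, so x2 would enter next.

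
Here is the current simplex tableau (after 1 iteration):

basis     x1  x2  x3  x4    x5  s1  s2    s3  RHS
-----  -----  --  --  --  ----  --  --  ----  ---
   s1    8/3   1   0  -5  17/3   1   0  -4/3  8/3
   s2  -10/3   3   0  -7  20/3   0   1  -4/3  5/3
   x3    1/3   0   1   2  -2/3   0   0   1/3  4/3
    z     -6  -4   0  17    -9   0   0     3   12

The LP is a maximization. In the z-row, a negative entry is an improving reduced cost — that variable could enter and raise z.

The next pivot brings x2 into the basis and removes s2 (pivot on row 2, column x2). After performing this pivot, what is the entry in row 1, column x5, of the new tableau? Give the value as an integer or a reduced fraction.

31/9

Pivot element is row 2, column x2: 3.
Normalize row 2: new (row 2, x5) = (20/3)/3 = 20/9.
row 1 ← row 1 − 1·(new row 2): 17/3 − 1·(20/9) = 31/9.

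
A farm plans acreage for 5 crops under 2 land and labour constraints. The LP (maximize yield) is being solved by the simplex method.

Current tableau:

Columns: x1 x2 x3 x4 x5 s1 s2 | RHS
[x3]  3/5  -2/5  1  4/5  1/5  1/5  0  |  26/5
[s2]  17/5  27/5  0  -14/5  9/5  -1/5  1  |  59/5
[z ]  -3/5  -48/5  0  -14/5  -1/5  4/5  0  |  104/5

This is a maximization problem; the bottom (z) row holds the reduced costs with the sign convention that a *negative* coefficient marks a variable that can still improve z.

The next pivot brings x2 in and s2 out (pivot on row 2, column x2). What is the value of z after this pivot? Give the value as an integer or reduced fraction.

376/9

Minimum ratio for x2: (59/5)/(27/5) = 59/27.
z changes by −(z-row coeff of x2)·ratio = −(-48/5)·(59/27) = 944/45.
New z = 104/5 + (944/45) = 376/9.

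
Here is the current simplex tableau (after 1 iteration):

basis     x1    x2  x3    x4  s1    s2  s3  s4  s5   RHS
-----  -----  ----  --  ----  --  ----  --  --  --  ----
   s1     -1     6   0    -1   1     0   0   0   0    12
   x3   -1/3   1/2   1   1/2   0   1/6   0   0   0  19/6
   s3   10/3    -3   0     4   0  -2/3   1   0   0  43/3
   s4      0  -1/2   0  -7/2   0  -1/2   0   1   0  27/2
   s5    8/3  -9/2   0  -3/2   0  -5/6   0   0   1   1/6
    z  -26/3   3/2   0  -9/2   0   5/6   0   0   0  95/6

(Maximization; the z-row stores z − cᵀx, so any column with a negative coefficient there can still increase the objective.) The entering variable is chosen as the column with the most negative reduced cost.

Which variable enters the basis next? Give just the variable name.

Objective-row coefficients: x1: -26/3, x2: 3/2, x3: 0, x4: -9/2, s1: 0, s2: 5/6, s3: 0, s4: 0, s5: 0.
The most negative is -26/3 in column x1, so x1 enters.

x1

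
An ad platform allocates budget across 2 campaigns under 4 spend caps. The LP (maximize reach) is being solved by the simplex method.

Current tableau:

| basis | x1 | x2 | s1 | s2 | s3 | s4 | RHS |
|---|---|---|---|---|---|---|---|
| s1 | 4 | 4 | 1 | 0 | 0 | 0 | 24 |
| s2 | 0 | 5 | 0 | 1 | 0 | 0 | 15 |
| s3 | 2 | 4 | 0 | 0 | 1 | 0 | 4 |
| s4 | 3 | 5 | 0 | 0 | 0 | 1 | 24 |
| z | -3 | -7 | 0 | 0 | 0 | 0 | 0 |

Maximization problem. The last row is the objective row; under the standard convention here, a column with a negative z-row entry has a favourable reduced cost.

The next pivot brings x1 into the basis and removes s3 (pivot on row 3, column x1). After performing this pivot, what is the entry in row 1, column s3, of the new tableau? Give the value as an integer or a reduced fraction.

-2

Pivot element is row 3, column x1: 2.
Normalize row 3: new (row 3, s3) = 1/2 = 1/2.
row 1 ← row 1 − 4·(new row 3): 0 − 4·(1/2) = -2.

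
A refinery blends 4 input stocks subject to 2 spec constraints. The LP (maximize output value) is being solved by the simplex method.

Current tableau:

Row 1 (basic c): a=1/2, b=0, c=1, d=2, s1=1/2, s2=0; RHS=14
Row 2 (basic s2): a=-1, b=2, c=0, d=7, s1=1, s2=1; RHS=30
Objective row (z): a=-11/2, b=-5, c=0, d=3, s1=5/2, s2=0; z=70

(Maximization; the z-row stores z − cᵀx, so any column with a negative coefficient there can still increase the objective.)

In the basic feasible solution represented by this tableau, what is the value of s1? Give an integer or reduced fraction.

0

s1 is nonbasic (not in the basis column), so its value in the current BFS is 0.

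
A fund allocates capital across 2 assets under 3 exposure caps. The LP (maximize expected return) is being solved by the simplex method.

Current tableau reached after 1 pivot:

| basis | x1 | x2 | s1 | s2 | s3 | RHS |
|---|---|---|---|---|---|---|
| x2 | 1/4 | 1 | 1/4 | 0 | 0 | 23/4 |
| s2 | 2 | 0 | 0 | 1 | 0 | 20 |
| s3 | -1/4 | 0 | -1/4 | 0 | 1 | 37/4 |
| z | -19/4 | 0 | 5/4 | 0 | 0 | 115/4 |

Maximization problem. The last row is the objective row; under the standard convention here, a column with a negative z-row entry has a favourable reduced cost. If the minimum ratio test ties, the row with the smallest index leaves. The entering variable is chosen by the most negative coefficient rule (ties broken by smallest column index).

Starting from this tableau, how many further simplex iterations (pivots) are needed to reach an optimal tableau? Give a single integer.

1

pivot: x1 in, s2 out → z = 305/4
No improving column remains; optimal.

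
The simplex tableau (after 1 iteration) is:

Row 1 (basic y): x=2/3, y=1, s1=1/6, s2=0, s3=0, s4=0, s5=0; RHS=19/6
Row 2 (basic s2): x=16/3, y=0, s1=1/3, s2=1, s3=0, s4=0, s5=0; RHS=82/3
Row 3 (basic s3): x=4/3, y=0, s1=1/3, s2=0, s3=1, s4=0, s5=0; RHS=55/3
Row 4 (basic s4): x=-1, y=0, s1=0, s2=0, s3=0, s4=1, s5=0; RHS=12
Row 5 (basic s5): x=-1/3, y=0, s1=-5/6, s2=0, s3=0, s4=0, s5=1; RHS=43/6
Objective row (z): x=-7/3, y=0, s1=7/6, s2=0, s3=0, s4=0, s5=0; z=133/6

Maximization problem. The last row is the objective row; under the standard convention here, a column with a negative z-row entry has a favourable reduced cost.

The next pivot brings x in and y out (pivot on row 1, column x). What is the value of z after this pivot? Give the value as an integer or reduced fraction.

133/4

Minimum ratio for x: (19/6)/(2/3) = 19/4.
z changes by −(z-row coeff of x)·ratio = −(-7/3)·(19/4) = 133/12.
New z = 133/6 + (133/12) = 133/4.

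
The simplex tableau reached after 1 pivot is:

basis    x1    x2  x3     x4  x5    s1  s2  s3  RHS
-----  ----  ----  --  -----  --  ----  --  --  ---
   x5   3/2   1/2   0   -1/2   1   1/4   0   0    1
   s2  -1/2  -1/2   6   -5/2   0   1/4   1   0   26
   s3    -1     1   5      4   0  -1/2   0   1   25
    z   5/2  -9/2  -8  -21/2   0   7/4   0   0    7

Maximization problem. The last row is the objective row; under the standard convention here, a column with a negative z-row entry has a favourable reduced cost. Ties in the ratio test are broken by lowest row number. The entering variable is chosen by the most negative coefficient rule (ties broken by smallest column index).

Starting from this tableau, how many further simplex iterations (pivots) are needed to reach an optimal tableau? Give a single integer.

2

pivot: x4 in, s3 out → z = 581/8
pivot: x2 in, x5 out → z = 85
No improving column remains; optimal.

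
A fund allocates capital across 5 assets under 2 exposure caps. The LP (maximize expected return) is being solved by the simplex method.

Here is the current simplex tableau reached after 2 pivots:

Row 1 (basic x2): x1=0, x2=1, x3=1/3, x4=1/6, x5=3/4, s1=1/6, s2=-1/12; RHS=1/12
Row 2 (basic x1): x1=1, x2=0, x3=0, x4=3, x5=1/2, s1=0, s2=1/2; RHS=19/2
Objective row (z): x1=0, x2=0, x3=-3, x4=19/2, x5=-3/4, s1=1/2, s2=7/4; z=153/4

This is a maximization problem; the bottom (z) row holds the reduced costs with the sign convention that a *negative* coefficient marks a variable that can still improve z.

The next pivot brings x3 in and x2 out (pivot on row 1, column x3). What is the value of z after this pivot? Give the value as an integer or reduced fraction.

Minimum ratio for x3: (1/12)/(1/3) = 1/4.
z changes by −(z-row coeff of x3)·ratio = −(-3)·(1/4) = 3/4.
New z = 153/4 + (3/4) = 39.

39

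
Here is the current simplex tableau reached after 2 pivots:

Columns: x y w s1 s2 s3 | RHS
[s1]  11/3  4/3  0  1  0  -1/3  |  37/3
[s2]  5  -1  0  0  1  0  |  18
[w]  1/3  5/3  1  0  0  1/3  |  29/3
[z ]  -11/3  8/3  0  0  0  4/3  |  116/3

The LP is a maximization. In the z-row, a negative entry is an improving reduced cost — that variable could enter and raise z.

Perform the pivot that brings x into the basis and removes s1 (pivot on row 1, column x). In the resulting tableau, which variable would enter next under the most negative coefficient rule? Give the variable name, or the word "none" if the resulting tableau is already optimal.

none

Pivot element 11/3. New z-row = old z-row − (-11/3)·(row 1/(11/3)).
Updated z-row coefficients: x: 0, y: 4, w: 0, s1: 1, s2: 0, s3: 1.
No coefficient is strictly negative; the tableau after this pivot is optimal.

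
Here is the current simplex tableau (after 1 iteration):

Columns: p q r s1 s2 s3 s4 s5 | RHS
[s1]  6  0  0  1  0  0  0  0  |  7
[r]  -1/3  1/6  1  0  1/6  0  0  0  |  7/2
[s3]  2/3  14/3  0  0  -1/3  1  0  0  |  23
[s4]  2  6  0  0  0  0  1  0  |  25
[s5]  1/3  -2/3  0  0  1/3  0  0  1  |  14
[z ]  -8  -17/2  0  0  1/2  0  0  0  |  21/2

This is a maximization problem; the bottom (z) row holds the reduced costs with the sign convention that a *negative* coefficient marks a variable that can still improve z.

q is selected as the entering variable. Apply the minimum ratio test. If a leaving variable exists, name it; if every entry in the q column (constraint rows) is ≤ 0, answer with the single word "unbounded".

s4

Ratios: row 1 (s1): entry 0 ≤ 0, skip; row 2 (r): (7/2)/(1/6) = 21; row 3 (s3): 23/(14/3) = 69/14; row 4 (s4): 25/6 = 25/6; row 5 (s5): entry -2/3 ≤ 0, skip.
Minimum ratio is in the s4 row, so s4 leaves.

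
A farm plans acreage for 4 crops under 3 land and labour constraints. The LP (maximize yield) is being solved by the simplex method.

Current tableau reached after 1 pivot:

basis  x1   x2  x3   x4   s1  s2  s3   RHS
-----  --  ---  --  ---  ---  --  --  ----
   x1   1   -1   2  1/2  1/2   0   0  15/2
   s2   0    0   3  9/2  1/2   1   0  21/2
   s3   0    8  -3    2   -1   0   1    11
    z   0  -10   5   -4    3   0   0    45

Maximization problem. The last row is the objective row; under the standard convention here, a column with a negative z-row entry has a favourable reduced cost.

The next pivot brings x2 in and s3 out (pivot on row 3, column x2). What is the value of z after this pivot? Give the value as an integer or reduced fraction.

235/4

Minimum ratio for x2: 11/8 = 11/8.
z changes by −(z-row coeff of x2)·ratio = −(-10)·(11/8) = 55/4.
New z = 45 + (55/4) = 235/4.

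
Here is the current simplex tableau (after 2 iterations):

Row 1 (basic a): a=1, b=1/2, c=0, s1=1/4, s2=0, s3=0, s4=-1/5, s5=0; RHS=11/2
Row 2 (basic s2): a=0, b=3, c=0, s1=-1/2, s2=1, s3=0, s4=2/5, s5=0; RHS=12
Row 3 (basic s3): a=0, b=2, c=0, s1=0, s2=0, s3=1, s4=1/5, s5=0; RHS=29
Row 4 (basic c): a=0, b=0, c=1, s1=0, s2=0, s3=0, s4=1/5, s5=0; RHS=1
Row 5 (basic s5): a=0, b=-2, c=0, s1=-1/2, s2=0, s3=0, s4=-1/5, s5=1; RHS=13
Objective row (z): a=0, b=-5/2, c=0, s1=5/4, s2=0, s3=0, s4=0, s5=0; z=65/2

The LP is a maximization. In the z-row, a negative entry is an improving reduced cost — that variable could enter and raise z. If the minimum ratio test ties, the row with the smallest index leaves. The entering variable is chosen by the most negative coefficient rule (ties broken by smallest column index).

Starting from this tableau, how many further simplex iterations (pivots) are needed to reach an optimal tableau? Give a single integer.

1

pivot: b in, s2 out → z = 85/2
No improving column remains; optimal.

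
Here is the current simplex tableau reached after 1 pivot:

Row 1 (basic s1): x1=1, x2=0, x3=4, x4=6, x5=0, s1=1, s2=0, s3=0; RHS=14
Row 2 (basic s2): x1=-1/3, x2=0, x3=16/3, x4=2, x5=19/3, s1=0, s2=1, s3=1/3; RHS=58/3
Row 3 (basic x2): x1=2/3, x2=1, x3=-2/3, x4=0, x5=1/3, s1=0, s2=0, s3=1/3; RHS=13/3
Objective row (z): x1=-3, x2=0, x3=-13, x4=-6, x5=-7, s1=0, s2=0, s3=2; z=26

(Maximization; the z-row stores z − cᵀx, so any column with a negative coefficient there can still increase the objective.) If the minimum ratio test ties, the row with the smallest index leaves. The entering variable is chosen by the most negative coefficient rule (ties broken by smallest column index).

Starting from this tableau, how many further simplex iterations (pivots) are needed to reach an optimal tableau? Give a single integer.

3

pivot: x3 in, s1 out → z = 143/2
pivot: x5 in, s2 out → z = 2745/38
pivot: x1 in, x2 out → z = 837/10
No improving column remains; optimal.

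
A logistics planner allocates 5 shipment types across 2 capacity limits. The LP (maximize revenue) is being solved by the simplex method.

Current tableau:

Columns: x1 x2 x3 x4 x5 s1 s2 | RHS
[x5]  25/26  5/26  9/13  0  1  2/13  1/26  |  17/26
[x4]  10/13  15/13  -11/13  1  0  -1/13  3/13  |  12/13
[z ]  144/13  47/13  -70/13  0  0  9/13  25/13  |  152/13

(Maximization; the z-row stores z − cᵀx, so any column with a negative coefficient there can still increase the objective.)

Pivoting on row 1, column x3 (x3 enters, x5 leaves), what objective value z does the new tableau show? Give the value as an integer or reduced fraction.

151/9

Minimum ratio for x3: (17/26)/(9/13) = 17/18.
z changes by −(z-row coeff of x3)·ratio = −(-70/13)·(17/18) = 595/117.
New z = 152/13 + (595/117) = 151/9.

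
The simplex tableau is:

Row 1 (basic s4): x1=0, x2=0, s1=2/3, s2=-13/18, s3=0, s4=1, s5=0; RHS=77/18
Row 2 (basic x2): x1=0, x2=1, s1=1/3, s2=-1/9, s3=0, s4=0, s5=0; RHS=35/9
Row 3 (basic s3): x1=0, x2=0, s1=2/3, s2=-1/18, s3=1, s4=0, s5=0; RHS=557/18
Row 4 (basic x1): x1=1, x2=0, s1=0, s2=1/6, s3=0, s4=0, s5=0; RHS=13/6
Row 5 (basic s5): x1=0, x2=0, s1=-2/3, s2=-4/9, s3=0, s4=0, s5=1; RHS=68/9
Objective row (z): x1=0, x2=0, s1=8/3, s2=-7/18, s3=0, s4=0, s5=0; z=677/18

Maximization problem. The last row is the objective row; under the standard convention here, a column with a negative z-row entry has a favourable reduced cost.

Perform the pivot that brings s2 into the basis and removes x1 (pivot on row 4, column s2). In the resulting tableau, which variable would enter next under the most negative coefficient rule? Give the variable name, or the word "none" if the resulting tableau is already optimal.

Pivot element 1/6. New z-row = old z-row − (-7/18)·(row 4/(1/6)).
Updated z-row coefficients: x1: 7/3, x2: 0, s1: 8/3, s2: 0, s3: 0, s4: 0, s5: 0.
No coefficient is strictly negative; the tableau after this pivot is optimal.

none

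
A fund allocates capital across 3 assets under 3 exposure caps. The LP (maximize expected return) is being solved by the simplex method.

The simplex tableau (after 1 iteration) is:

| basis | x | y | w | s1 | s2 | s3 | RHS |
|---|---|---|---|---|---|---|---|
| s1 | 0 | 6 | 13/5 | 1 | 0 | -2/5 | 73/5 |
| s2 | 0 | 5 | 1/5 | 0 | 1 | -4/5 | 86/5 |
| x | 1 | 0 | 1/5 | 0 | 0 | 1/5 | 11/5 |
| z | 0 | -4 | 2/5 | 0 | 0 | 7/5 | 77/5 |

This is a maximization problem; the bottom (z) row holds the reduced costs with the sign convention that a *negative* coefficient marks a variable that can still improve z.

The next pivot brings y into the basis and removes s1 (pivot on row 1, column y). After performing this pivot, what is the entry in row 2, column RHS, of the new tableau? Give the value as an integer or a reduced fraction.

Pivot element is row 1, column y: 6.
Normalize row 1: new (row 1, RHS) = (73/5)/6 = 73/30.
row 2 ← row 2 − 5·(new row 1): 86/5 − 5·(73/30) = 151/30.

151/30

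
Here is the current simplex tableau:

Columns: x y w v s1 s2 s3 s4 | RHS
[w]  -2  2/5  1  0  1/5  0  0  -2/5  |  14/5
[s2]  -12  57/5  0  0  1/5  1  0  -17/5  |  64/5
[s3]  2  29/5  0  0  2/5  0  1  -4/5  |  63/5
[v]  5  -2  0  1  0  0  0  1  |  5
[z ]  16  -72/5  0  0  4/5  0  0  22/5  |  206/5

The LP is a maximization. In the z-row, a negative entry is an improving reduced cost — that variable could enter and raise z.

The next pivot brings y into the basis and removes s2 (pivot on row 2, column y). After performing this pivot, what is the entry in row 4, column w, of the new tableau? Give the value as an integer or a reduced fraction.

Pivot element is row 2, column y: 57/5.
Normalize row 2: new (row 2, w) = 0/(57/5) = 0.
row 4 ← row 4 − (-2)·(new row 2): 0 − (-2)·0 = 0.

0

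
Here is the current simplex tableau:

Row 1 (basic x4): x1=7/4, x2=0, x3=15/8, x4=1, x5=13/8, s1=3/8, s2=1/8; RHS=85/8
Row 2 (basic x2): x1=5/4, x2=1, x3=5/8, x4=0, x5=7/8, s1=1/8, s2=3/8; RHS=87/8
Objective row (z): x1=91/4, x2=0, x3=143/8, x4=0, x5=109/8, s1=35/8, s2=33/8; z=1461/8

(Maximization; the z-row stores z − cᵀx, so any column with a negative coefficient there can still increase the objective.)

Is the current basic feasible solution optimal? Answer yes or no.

yes

No objective-row coefficient is strictly negative, so no entering variable exists; the tableau is optimal.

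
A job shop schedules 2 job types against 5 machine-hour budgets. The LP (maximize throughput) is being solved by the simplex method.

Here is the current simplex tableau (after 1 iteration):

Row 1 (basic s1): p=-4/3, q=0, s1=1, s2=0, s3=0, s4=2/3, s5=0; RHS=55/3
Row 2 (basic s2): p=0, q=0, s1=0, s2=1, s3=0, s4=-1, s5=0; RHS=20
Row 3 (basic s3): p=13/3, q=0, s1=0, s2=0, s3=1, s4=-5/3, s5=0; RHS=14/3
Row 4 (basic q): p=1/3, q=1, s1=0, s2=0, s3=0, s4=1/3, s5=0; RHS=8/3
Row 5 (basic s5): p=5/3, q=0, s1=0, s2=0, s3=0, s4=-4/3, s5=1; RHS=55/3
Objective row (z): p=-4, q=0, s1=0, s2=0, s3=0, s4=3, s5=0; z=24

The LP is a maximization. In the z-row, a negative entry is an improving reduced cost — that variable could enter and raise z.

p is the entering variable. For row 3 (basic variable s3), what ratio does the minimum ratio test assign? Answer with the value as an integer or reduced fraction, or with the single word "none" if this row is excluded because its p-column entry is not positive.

Ratio = RHS / (p entry) = (14/3) / (13/3) = 14/13.

14/13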